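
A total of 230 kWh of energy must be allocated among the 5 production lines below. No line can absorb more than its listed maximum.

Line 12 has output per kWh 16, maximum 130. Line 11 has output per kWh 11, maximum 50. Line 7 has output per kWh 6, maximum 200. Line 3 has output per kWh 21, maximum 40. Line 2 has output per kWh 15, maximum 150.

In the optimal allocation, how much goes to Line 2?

Order the production lines by output per kWh: Line 3 21 > Line 12 16 > Line 2 15 > Line 11 11 > Line 7 6.
Line 3: +40 to 40 (cap) ; 190 left.
Line 12: +130 to 130 (cap) ; 60 left.
Only 60 left; Line 2 takes them to reach 60.

60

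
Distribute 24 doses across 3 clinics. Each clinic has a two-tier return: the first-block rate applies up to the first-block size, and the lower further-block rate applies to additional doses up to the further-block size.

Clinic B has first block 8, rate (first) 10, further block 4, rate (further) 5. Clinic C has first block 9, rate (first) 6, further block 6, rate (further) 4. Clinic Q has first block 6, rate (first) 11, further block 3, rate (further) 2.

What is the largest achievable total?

205

Treat each block as its own option and order by rate: Clinic Q/first 11 > Clinic B/first 10 > Clinic C/first 6 > Clinic B/second 5 > Clinic C/second 4 > Clinic Q/second 2.
Fill Clinic Q first block (6 at 11) — 18 left.
Fill Clinic B first block (8 at 10) — 10 left.
Clinic C/first (6): +9 — 1 left.
1 remain; put them into Clinic B second at 5.
Total = 11×6 + 10×8 + 6×9 + 5×1 = 205.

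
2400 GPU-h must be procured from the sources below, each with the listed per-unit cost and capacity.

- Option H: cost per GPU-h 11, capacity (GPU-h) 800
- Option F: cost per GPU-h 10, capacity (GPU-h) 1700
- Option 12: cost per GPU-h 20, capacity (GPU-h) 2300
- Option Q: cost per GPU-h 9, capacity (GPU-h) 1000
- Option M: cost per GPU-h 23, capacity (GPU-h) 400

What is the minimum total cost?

Use sources in increasing cost order.
Option Q at 9: take all 1000 GPU-h — 1400 still needed.
Option F (10): take the remaining 1400 — done.
Option H, Option 12, Option M: unused.
Cost = 1000×9 + 1400×10 = 23000.

23000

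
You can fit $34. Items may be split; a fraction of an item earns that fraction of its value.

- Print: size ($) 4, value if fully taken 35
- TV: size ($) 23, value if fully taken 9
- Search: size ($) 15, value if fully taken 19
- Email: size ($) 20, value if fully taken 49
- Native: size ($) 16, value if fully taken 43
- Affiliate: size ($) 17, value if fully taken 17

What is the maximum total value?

Best value per unit of size first: Print 35/4≈8.75, Native 43/16≈2.69, Email 49/20≈2.45, Search 19/15≈1.27, Affiliate 17/17≈1, TV 9/23≈0.391.
Take all of Print (4 $, value 35) → 30 $ left.
Take all of Native (16 $, value 43) → 14 $ left.
Only 14 $ remain; take 14/20 of Email for value 49×14/20 = 34.3.
Total value = 112.3.

112.3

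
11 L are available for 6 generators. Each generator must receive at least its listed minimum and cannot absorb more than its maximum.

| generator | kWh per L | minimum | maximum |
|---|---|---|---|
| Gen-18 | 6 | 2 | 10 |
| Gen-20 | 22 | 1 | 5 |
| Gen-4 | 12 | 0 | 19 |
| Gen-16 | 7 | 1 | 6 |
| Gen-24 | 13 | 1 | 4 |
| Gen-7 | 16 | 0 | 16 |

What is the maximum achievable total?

Meeting every minimum uses 2+1+0+1+1+0 = 5 L, leaving 6.
Order the generators by kWh per L: Gen-20 22 > Gen-7 16 > Gen-24 13 > Gen-4 12 > Gen-16 7 > Gen-18 6.
Gen-20 takes 4 more to reach its cap of 5 → 2 left.
Only 2 left; Gen-7 takes them to reach 2.
Total = 6×2 + 22×5 + 7×1 + 13×1 + 16×2 = 174.

174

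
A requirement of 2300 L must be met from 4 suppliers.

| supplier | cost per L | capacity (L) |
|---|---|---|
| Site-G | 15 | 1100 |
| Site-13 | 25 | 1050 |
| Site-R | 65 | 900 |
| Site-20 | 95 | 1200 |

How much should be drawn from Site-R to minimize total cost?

150

Cheapest first:
Site-G (15): use full 1100 → 1200 L to go.
Site-13 at 25: take all 1050 L → 150 still needed.
Take 150 from Site-R at 65 to finish.
Site-20: unused.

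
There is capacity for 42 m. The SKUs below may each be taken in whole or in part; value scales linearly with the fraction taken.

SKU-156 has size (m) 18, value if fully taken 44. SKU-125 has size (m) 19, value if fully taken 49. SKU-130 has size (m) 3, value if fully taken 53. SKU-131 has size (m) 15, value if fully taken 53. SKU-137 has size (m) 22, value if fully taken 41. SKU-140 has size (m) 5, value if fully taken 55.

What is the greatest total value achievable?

210

Best value per unit of size first: SKU-130 53/3≈17.7, SKU-140 55/5≈11, SKU-131 53/15≈3.53, SKU-125 49/19≈2.58, SKU-156 44/18≈2.44, SKU-137 41/22≈1.86.
Take all of SKU-130 (3 m, value 53) → 39 m left.
Take all of SKU-140 (5 m, value 55) → 34 m left.
Take all of SKU-131 (15 m, value 53) → 19 m left.
SKU-125: take in full, 19 m for value 49 → 0 left.
Total value = 210.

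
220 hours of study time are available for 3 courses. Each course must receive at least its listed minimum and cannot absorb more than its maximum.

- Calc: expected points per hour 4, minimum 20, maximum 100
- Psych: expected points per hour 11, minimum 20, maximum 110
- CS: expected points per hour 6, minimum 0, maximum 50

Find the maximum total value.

1750

Meeting every minimum uses 20+20+0 = 40 hours, leaving 180.
Highest expected points per hour first: Psych 11 > CS 6 > Calc 4.
Psych takes 90 more to reach its cap of 110 — 90 left.
CS takes 50 more to reach its cap of 50 — 40 left.
Calc has room for 80 more but only 40 remain, so it gets 60.
Total = 4×60 + 11×110 + 6×50 = 1750.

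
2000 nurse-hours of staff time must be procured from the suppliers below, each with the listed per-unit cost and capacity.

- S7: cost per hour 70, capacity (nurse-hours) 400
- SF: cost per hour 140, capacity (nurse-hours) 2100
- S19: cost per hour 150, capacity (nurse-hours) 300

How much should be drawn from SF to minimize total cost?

1600

Cheapest first:
Take 400 from S7 at 70 — need 1600 more.
SF at 140: take 1600 of its 2100 — requirement met.
S19: unused.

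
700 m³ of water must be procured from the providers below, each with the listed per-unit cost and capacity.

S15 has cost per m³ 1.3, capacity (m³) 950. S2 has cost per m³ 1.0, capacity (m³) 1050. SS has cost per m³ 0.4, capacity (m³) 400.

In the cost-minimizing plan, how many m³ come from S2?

Cheapest first:
Take 400 from SS at 0.4 → need 300 more.
S2 at 1.0: take 300 of its 1050 → requirement met.
S15: unused.

300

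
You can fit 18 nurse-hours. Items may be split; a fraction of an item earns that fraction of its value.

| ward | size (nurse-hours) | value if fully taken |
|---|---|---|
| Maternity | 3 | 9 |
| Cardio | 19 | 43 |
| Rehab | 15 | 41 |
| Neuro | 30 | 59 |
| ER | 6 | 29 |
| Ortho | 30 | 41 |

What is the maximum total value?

62.6

Best value per unit of size first: ER 29/6≈4.83, Maternity 9/3≈3, Rehab 41/15≈2.73, Cardio 43/19≈2.26, Neuro 59/30≈1.97, Ortho 41/30≈1.37.
ER: take in full, 6 nurse-hours for value 29 → 12 left.
Take all of Maternity (3 nurse-hours, value 9) → 9 nurse-hours left.
9 nurse-hours left: a 9/15 share of Rehab gives 41×9/15 = 24.6.
Total value = 62.6.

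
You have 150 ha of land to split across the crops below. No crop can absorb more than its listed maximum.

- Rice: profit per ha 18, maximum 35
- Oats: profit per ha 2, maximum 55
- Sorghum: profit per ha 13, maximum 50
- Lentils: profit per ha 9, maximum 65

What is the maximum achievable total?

Rank by profit per ha: Rice 18 > Sorghum 13 > Lentils 9 > Oats 2.
Rice takes 35 to reach its cap of 35 — 115 left.
Sorghum takes 50 to reach its cap of 50 — 65 left.
Give Lentils 65 to hit its cap of 65 — 0 left.
Total = 18×35 + 13×50 + 9×65 = 1865.

1865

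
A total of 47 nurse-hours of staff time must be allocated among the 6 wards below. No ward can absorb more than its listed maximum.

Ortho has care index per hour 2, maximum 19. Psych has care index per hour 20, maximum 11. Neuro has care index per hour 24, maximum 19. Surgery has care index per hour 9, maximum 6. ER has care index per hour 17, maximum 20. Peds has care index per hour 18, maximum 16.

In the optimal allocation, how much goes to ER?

Rank by care index per hour: Neuro 24 > Psych 20 > Peds 18 > ER 17 > Surgery 9 > Ortho 2.
Give Neuro 19 to hit its cap of 19 — 28 left.
Psych takes 11 to reach its cap of 11 — 17 left.
Peds: +16 to 16 (cap) — 1 left.
Only 1 left; ER takes them to reach 1.

1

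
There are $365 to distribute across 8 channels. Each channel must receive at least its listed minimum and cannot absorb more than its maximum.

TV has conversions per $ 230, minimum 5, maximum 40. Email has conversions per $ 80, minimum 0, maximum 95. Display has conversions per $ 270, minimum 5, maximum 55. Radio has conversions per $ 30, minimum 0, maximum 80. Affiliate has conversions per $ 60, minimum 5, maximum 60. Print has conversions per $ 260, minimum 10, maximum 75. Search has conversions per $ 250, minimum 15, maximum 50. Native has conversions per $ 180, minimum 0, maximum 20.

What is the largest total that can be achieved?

69050

Meeting every minimum uses 5+0+5+0+5+10+15+0 = 40 $, leaving 325.
Rank by conversions per $: Display 270 > Print 260 > Search 250 > TV 230 > Native 180 > Email 80 > Affiliate 60 > Radio 30.
Display takes 50 more to reach its cap of 55 → 275 left.
Print: +65 to 75 (cap) → 210 left.
Give Search 35 more to hit its cap of 50 → 175 left.
TV takes 35 more to reach its cap of 40 → 140 left.
Native: +20 to 20 (cap) → 120 left.
Email takes 95 more to reach its cap of 95 → 25 left.
Only 25 left; Affiliate takes them to reach 30.
Total = 230×40 + 80×95 + 270×55 + 60×30 + 260×75 + 250×50 + 180×20 = 69050.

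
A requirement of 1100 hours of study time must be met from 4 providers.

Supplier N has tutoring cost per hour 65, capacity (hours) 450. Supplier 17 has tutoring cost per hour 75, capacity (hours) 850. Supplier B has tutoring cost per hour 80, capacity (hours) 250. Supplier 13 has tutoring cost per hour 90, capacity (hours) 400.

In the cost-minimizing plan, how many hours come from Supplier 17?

Cheapest first:
Supplier N at 65: take all 450 hours — 650 still needed.
Supplier 17 at 75: take 650 of its 850 — requirement met.
Supplier B, Supplier 13: unused.

650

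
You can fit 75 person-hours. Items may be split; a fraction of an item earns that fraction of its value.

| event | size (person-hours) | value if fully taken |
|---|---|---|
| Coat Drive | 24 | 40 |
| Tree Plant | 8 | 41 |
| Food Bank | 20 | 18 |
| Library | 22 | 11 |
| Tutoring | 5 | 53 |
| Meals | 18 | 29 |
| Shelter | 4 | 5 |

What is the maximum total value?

Best value per unit of size first: Tutoring 53/5≈10.6, Tree Plant 41/8≈5.12, Coat Drive 40/24≈1.67, Meals 29/18≈1.61, Shelter 5/4≈1.25, Food Bank 18/20≈0.9, Library 11/22≈0.5.
Take all of Tutoring (5 person-hours, value 53) ; 70 person-hours left.
Tree Plant: take in full, 8 person-hours for value 41 ; 62 left.
Take all of Coat Drive (24 person-hours, value 40) ; 38 person-hours left.
Take all of Meals (18 person-hours, value 29) ; 20 person-hours left.
Shelter: take in full, 4 person-hours for value 5 ; 16 left.
Only 16 person-hours remain; take 16/20 of Food Bank for value 18×16/20 = 14.4.
Total value = 182.4.

182.4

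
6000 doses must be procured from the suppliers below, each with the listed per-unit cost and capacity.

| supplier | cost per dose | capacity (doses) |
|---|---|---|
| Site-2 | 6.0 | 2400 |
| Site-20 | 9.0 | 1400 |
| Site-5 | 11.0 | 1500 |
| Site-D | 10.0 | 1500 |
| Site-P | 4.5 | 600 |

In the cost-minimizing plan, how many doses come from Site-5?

Fill from the cheapest supplier first.
Site-P (4.5): use full 600 → 5400 doses to go.
Take 2400 from Site-2 at 6.0 → need 3000 more.
Site-20 (9.0): use full 1400 → 1600 doses to go.
Take 1500 from Site-D at 10.0 → need 100 more.
Take 100 from Site-5 at 11.0 to finish.

100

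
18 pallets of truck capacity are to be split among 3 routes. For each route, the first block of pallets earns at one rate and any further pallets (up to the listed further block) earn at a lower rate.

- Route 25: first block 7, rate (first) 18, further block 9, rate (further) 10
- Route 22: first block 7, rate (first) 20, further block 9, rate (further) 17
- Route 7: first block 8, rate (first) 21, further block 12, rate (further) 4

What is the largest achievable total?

Treat each block as its own option and order by rate: Route 7/tier1 21 > Route 22/tier1 20 > Route 25/tier1 18 > Route 22/tier2 17 > Route 25/tier2 10 > Route 7/tier2 4.
Route 7/tier1 (21): +8 — 10 left.
Fill Route 22 tier1 block (7 at 20) — 3 left.
Route 25 tier1 at 18: only 3 left, fill 3.
Total = 21×8 + 20×7 + 18×3 = 362.

362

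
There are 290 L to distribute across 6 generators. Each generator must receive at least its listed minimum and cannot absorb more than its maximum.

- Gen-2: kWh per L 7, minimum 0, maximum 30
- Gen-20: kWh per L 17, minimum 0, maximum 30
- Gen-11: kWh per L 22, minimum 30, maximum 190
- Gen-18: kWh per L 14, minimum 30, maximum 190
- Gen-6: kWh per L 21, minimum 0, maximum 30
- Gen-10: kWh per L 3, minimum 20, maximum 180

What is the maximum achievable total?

Meeting every minimum uses 0+0+30+30+0+20 = 80 L, leaving 210.
Rank by kWh per L: Gen-11 22 > Gen-6 21 > Gen-20 17 > Gen-18 14 > Gen-2 7 > Gen-10 3.
Gen-11 takes 160 more to reach its cap of 190 ; 50 left.
Give Gen-6 30 more to hit its cap of 30 ; 20 left.
Gen-20: +20 (room for 30) → 20. Pool exhausted.
Total = 17×20 + 22×190 + 14×30 + 21×30 + 3×20 = 5630.

5630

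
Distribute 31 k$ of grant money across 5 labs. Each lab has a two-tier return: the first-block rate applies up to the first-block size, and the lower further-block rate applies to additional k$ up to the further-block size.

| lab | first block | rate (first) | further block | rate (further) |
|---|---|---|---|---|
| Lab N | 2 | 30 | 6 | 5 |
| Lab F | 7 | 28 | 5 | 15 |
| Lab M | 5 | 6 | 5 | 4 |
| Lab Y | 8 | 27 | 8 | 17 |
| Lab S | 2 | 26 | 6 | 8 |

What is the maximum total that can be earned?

720

Order all 10 blocks by rate: Lab N/tier1 30 > Lab F/tier1 28 > Lab Y/tier1 27 > Lab S/tier1 26 > Lab Y/tier2 17 > Lab F/tier2 15 > Lab S/tier2 8 > Lab M/tier1 6 > Lab N/tier2 5 > Lab M/tier2 4.
Lab N/tier1 (30): +2 — 29 left.
Fill Lab F tier1 block (7 at 28) — 22 left.
Lab Y tier1 at 27: fill all 8 — 14 left.
Lab S/tier1 (26): +2 — 12 left.
Fill Lab Y tier2 block (8 at 17) — 4 left.
4 remain; put them into Lab F tier2 at 15.
Total = 30×2 + 28×7 + 27×8 + 26×2 + 17×8 + 15×4 = 720.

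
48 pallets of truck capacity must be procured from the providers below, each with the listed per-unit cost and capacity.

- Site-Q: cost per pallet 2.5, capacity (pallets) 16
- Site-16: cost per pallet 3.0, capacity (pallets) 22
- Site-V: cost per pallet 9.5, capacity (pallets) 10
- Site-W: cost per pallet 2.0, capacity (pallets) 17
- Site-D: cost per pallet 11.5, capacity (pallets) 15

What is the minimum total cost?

119

Use providers in increasing cost order.
Site-W at 2.0: take all 17 pallets → 31 still needed.
Site-Q (2.5): use full 16 → 15 pallets to go.
Site-16 (3.0): take the remaining 15 → done.
Site-V, Site-D: unused.
Cost = 17×2.0 + 16×2.5 + 15×3.0 = 119.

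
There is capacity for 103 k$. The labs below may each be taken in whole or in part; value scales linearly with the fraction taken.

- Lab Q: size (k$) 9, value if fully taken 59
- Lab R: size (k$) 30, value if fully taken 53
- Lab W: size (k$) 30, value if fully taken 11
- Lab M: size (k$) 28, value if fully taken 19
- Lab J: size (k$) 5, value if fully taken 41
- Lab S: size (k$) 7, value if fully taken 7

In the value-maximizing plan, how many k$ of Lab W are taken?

Rank by value-to-size ratio: Lab J 41/5≈8.2, Lab Q 59/9≈6.56, Lab R 53/30≈1.77, Lab S 7/7≈1, Lab M 19/28≈0.679, Lab W 11/30≈0.367.
All 5 k$ of Lab J fit (value 41) — 98 remain.
Lab Q: take in full, 9 k$ for value 59 — 89 left.
Take all of Lab R (30 k$, value 53) — 59 k$ left.
All 7 k$ of Lab S fit (value 7) — 52 remain.
Lab M: take in full, 28 k$ for value 19 — 24 left.
Fill the last 24 k$ with part of Lab W: 24/30 of it earns 8.8.

24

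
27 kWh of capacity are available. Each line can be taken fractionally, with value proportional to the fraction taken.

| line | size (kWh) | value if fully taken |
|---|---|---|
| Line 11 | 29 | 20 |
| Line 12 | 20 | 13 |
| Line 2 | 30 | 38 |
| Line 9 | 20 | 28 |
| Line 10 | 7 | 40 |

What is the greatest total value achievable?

68

Best value per unit of size first: Line 10 40/7≈5.71, Line 9 28/20≈1.4, Line 2 38/30≈1.27, Line 11 20/29≈0.69, Line 12 13/20≈0.65.
Line 10: take in full, 7 kWh for value 40 — 20 left.
Line 9: take in full, 20 kWh for value 28 — 0 left.
Total value = 68.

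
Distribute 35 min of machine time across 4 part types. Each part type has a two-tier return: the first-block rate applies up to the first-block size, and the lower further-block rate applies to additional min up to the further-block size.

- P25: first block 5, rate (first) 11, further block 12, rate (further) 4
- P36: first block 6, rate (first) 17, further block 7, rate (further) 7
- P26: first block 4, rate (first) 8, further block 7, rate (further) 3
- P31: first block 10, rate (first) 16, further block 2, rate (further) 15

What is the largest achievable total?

Order all 8 blocks by rate: P36/T1 17 > P31/T1 16 > P31/T2 15 > P25/T1 11 > P26/T1 8 > P36/T2 7 > P25/T2 4 > P26/T2 3.
P36/T1 (17): +6 ; 29 left.
P31 T1 at 16: fill all 10 ; 19 left.
P31/T2 (15): +2 ; 17 left.
P25/T1 (11): +5 ; 12 left.
P26 T1 at 8: fill all 4 ; 8 left.
P36/T2 (7): +7 ; 1 left.
P25/T2: +1 of 12 at 4; pool empty.
Total = 17×6 + 16×10 + 15×2 + 11×5 + 8×4 + 7×7 + 4×1 = 432.

432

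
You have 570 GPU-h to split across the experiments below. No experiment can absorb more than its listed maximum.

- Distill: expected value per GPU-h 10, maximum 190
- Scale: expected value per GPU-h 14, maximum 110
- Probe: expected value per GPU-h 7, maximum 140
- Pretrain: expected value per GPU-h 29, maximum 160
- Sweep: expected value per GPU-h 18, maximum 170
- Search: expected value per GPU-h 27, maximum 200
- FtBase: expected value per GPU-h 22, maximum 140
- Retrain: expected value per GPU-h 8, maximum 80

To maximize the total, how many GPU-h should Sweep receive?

Highest expected value per GPU-h first: Pretrain 29 > Search 27 > FtBase 22 > Sweep 18 > Scale 14 > Distill 10 > Retrain 8 > Probe 7.
Pretrain: +160 to 160 (cap) ; 410 left.
Give Search 200 to hit its cap of 200 ; 210 left.
Give FtBase 140 to hit its cap of 140 ; 70 left.
Sweep has room for 170 but only 70 remain, so it gets 70.

70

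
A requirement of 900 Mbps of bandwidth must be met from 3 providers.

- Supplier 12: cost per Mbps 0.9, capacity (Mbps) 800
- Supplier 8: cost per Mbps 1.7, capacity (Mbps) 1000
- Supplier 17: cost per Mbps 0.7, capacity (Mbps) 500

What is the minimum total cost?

710

Cheapest first:
Take 500 from Supplier 17 at 0.7 — need 400 more.
Supplier 12 (0.9): take the remaining 400 — done.
Supplier 8: unused.
Cost = 500×0.7 + 400×0.9 = 710.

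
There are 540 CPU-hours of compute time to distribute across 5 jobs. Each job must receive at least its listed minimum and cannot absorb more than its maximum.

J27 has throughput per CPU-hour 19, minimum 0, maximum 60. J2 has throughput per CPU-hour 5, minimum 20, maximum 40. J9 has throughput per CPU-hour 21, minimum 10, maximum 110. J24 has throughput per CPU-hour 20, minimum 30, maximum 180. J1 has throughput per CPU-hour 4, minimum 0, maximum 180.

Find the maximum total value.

Meeting every minimum uses 0+20+10+30+0 = 60 CPU-hours, leaving 480.
Order the jobs by throughput per CPU-hour: J9 21 > J24 20 > J27 19 > J2 5 > J1 4.
J9: +100 to 110 (cap) — 380 left.
J24 takes 150 more to reach its cap of 180 — 230 left.
J27: +60 to 60 (cap) — 170 left.
Give J2 20 more to hit its cap of 40 — 150 left.
Only 150 left; J1 takes them to reach 150.
Total = 19×60 + 5×40 + 21×110 + 20×180 + 4×150 = 7850.

7850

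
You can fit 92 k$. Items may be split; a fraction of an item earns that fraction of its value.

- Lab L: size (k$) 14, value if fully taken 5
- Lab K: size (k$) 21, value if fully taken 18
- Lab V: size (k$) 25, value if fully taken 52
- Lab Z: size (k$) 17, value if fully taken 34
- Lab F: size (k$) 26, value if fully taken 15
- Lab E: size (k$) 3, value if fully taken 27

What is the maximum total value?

146

Sort by value density: Lab E 27/3≈9, Lab V 52/25≈2.08, Lab Z 34/17≈2, Lab K 18/21≈0.857, Lab F 15/26≈0.577, Lab L 5/14≈0.357.
Lab E: take in full, 3 k$ for value 27 → 89 left.
All 25 k$ of Lab V fit (value 52) → 64 remain.
Lab Z: take in full, 17 k$ for value 34 → 47 left.
Take all of Lab K (21 k$, value 18) → 26 k$ left.
Take all of Lab F (26 k$, value 15) → 0 k$ left.
Total value = 146.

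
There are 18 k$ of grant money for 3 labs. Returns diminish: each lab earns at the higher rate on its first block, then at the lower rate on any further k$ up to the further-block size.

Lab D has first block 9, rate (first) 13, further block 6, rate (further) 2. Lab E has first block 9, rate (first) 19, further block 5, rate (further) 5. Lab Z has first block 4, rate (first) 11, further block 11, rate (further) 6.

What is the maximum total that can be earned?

288

Rank every tier by rate: Lab E/T1 19 > Lab D/T1 13 > Lab Z/T1 11 > Lab Z/T2 6 > Lab E/T2 5 > Lab D/T2 2.
Lab E/T1 (19): +9 — 9 left.
Fill Lab D T1 block (9 at 13) — 0 left.
Total = 19×9 + 13×9 = 288.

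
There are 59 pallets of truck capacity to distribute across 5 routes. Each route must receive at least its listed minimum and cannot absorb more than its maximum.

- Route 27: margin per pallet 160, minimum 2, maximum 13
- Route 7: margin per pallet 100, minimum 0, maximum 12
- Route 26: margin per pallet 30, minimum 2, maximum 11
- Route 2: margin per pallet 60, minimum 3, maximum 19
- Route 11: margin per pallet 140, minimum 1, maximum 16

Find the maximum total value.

Meeting every minimum uses 2+0+2+3+1 = 8 pallets, leaving 51.
Rank by margin per pallet: Route 27 160 > Route 11 140 > Route 7 100 > Route 2 60 > Route 26 30.
Give Route 27 11 more to hit its cap of 13 → 40 left.
Give Route 11 15 more to hit its cap of 16 → 25 left.
Route 7 takes 12 more to reach its cap of 12 → 13 left.
Route 2: +13 (room for 16) → 16. Pool exhausted.
Total = 160×13 + 100×12 + 30×2 + 60×16 + 140×16 = 6540.

6540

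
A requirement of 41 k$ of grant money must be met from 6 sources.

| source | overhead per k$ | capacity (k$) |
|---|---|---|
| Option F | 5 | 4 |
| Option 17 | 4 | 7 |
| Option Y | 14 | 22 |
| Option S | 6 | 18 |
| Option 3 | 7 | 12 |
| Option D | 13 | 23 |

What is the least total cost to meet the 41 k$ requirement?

240

Use sources in increasing cost order.
Option 17 (4): use full 7 ; 34 k$ to go.
Take 4 from Option F at 5 ; need 30 more.
Take 18 from Option S at 6 ; need 12 more.
Take 12 from Option 3 at 7 ; need 0 more.
Option D, Option Y: unused.
Cost = 7×4 + 4×5 + 18×6 + 12×7 = 240.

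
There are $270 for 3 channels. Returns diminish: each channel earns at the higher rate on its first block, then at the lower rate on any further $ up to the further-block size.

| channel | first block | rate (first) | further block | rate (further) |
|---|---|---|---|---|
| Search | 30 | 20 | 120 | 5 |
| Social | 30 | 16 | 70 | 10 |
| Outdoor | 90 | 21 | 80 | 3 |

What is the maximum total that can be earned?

Treat each block as its own option and order by rate: Outdoor/T1 21 > Search/T1 20 > Social/T1 16 > Social/T2 10 > Search/T2 5 > Outdoor/T2 3.
Outdoor T1 at 21: fill all 90 → 180 left.
Search T1 at 20: fill all 30 → 150 left.
Social/T1 (16): +30 → 120 left.
Fill Social T2 block (70 at 10) → 50 left.
Search T2 at 5: only 50 left, fill 50.
Total = 21×90 + 20×30 + 16×30 + 10×70 + 5×50 = 3920.

3920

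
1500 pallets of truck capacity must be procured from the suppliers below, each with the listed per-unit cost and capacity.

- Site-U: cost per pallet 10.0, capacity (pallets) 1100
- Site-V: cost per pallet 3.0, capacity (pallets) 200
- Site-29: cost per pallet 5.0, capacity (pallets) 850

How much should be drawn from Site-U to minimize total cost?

Use suppliers in increasing cost order.
Site-V at 3.0: take all 200 pallets — 1300 still needed.
Site-29 at 5.0: take all 850 pallets — 450 still needed.
Site-U at 10.0: take 450 of its 1100 — requirement met.

450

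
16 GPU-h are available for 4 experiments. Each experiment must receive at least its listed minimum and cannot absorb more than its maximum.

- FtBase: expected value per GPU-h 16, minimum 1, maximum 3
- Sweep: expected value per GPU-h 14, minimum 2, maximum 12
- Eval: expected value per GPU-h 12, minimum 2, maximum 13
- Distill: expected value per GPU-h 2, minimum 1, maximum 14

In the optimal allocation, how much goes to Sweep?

Meeting every minimum uses 1+2+2+1 = 6 GPU-h, leaving 10.
Highest expected value per GPU-h first: FtBase 16 > Sweep 14 > Eval 12 > Distill 2.
FtBase: +2 to 3 (cap) — 8 left.
Sweep has room for 10 more but only 8 remain, so it gets 10.

10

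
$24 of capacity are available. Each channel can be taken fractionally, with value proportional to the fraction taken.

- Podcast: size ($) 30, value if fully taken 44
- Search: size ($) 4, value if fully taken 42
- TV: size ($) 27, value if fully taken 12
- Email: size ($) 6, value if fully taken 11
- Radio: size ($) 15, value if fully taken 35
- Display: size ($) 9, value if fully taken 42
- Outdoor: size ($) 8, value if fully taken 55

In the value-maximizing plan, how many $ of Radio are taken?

3

Sort by value density: Search 42/4≈10.5, Outdoor 55/8≈6.88, Display 42/9≈4.67, Radio 35/15≈2.33, Email 11/6≈1.83, Podcast 44/30≈1.47, TV 12/27≈0.444.
All 4 $ of Search fit (value 42) — 20 remain.
Take all of Outdoor (8 $, value 55) — 12 $ left.
Take all of Display (9 $, value 42) — 3 $ left.
3 $ left: a 3/15 share of Radio gives 35×3/15 = 7.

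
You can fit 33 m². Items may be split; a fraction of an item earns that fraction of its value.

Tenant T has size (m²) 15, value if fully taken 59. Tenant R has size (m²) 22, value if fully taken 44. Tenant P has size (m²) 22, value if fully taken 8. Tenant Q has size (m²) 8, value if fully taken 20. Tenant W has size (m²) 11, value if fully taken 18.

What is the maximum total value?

Rank by value-to-size ratio: Tenant T 59/15≈3.93, Tenant Q 20/8≈2.5, Tenant R 44/22≈2, Tenant W 18/11≈1.64, Tenant P 8/22≈0.364.
Take all of Tenant T (15 m², value 59) — 18 m² left.
All 8 m² of Tenant Q fit (value 20) — 10 remain.
10 m² left: a 10/22 share of Tenant R gives 44×10/22 = 20.
Total value = 99.

99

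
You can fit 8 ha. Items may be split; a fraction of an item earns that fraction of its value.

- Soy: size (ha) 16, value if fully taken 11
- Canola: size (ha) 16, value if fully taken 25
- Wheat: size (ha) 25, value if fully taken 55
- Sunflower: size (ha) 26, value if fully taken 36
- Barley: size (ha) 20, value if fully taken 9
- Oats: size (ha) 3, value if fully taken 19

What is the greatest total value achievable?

Sort by value density: Oats 19/3≈6.33, Wheat 55/25≈2.2, Canola 25/16≈1.56, Sunflower 36/26≈1.38, Soy 11/16≈0.688, Barley 9/20≈0.45.
Oats: take in full, 3 ha for value 19 → 5 left.
5 ha left: a 5/25 share of Wheat gives 55×5/25 = 11.
Total value = 30.

30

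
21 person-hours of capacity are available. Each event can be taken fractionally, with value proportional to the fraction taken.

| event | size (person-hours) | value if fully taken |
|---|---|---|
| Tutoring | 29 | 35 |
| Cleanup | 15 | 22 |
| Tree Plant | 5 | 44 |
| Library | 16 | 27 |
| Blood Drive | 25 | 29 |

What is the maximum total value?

71

Best value per unit of size first: Tree Plant 44/5≈8.8, Library 27/16≈1.69, Cleanup 22/15≈1.47, Tutoring 35/29≈1.21, Blood Drive 29/25≈1.16.
Take all of Tree Plant (5 person-hours, value 44) — 16 person-hours left.
Library: take in full, 16 person-hours for value 27 — 0 left.
Total value = 71.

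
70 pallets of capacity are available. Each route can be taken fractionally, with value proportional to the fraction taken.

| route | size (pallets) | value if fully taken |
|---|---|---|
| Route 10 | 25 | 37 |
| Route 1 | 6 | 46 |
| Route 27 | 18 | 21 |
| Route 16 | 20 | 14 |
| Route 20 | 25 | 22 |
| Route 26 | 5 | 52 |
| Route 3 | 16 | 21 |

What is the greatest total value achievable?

Best value per unit of size first: Route 26 52/5≈10.4, Route 1 46/6≈7.67, Route 10 37/25≈1.48, Route 3 21/16≈1.31, Route 27 21/18≈1.17, Route 20 22/25≈0.88, Route 16 14/20≈0.7.
Take all of Route 26 (5 pallets, value 52) — 65 pallets left.
Take all of Route 1 (6 pallets, value 46) — 59 pallets left.
Route 10: take in full, 25 pallets for value 37 — 34 left.
All 16 pallets of Route 3 fit (value 21) — 18 remain.
All 18 pallets of Route 27 fit (value 21) — 0 remain.
Total value = 177.

177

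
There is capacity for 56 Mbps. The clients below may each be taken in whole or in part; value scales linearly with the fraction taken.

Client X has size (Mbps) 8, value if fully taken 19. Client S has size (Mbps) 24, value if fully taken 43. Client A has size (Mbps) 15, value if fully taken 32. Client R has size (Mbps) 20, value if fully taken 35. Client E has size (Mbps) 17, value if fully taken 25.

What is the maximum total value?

Sort by value density: Client X 19/8≈2.38, Client A 32/15≈2.13, Client S 43/24≈1.79, Client R 35/20≈1.75, Client E 25/17≈1.47.
All 8 Mbps of Client X fit (value 19) ; 48 remain.
Take all of Client A (15 Mbps, value 32) ; 33 Mbps left.
All 24 Mbps of Client S fit (value 43) ; 9 remain.
9 Mbps left: a 9/20 share of Client R gives 35×9/20 = 15.75.
Total value = 109.75.

109.75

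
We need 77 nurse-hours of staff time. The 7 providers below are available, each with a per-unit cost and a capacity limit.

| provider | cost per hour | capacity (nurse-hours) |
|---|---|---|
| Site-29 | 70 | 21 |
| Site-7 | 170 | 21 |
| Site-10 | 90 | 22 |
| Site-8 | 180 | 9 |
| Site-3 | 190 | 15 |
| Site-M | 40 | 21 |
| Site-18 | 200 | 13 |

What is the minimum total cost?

Use providers in increasing cost order.
Site-M at 40: take all 21 nurse-hours — 56 still needed.
Site-29 (70): use full 21 — 35 nurse-hours to go.
Take 22 from Site-10 at 90 — need 13 more.
Site-7 at 170: take 13 of its 21 — requirement met.
Site-8, Site-3, Site-18: unused.
Cost = 21×40 + 21×70 + 22×90 + 13×170 = 6500.

6500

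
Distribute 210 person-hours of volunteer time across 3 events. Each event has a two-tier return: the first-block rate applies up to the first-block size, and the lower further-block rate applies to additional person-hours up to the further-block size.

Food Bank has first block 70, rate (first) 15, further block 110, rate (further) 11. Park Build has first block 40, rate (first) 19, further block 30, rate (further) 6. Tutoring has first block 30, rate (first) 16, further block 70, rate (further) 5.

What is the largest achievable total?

3060

Treat each block as its own option and order by rate: Park Build/first 19 > Tutoring/first 16 > Food Bank/first 15 > Food Bank/second 11 > Park Build/second 6 > Tutoring/second 5.
Park Build/first (19): +40 — 170 left.
Fill Tutoring first block (30 at 16) — 140 left.
Food Bank/first (15): +70 — 70 left.
70 remain; put them into Food Bank second at 11.
Total = 19×40 + 16×30 + 15×70 + 11×70 = 3060.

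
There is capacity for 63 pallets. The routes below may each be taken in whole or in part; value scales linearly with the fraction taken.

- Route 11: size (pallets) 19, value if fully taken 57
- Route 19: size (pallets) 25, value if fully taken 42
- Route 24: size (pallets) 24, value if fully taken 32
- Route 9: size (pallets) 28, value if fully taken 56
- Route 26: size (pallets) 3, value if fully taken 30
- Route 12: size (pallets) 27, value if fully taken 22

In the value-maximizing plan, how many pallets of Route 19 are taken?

13

Best value per unit of size first: Route 26 30/3≈10, Route 11 57/19≈3, Route 9 56/28≈2, Route 19 42/25≈1.68, Route 24 32/24≈1.33, Route 12 22/27≈0.815.
All 3 pallets of Route 26 fit (value 30) — 60 remain.
Route 11: take in full, 19 pallets for value 57 — 41 left.
Take all of Route 9 (28 pallets, value 56) — 13 pallets left.
Fill the last 13 pallets with part of Route 19: 13/25 of it earns 21.84.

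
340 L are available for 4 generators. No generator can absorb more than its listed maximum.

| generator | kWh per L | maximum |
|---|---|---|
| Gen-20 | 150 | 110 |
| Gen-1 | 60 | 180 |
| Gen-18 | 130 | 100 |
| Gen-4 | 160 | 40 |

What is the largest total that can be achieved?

Rank by kWh per L: Gen-4 160 > Gen-20 150 > Gen-18 130 > Gen-1 60.
Gen-4 takes 40 to reach its cap of 40 → 300 left.
Give Gen-20 110 to hit its cap of 110 → 190 left.
Gen-18: +100 to 100 (cap) → 90 left.
Gen-1: +90 (room for 180) → 90. Pool exhausted.
Total = 150×110 + 60×90 + 130×100 + 160×40 = 41300.

41300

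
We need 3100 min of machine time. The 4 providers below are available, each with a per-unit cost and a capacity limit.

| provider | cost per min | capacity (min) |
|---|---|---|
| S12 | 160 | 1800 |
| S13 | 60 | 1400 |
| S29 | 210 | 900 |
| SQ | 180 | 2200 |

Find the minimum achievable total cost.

Cheapest first:
Take 1400 from S13 at 60 → need 1700 more.
S12 at 160: take 1700 of its 1800 → requirement met.
SQ, S29: unused.
Cost = 1400×60 + 1700×160 = 356000.

356000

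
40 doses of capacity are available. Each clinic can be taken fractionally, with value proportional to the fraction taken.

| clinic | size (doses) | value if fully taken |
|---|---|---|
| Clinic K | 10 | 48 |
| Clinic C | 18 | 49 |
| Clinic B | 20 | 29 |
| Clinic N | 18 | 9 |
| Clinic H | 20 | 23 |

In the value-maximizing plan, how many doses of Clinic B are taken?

Rank by value-to-size ratio: Clinic K 48/10≈4.8, Clinic C 49/18≈2.72, Clinic B 29/20≈1.45, Clinic H 23/20≈1.15, Clinic N 9/18≈0.5.
All 10 doses of Clinic K fit (value 48) → 30 remain.
Take all of Clinic C (18 doses, value 49) → 12 doses left.
12 doses left: a 12/20 share of Clinic B gives 29×12/20 = 17.4.

12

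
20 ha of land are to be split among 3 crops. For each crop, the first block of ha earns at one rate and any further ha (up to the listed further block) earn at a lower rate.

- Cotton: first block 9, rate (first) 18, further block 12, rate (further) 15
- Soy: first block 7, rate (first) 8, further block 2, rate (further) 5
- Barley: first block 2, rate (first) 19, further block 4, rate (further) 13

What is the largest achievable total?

335

Rank every tier by rate: Barley/first 19 > Cotton/first 18 > Cotton/second 15 > Barley/second 13 > Soy/first 8 > Soy/second 5.
Fill Barley first block (2 at 19) — 18 left.
Cotton first at 18: fill all 9 — 9 left.
9 remain; put them into Cotton second at 15.
Total = 19×2 + 18×9 + 15×9 = 335.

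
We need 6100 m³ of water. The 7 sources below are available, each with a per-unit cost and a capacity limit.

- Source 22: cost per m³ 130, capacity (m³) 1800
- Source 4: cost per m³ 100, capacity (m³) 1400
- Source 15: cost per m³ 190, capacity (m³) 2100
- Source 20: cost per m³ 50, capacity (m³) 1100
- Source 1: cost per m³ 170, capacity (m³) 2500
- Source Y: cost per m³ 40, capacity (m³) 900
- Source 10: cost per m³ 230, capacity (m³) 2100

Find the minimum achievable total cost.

Fill from the cheapest source first.
Source Y at 40: take all 900 m³ — 5200 still needed.
Source 20 (50): use full 1100 — 4100 m³ to go.
Source 4 (100): use full 1400 — 2700 m³ to go.
Take 1800 from Source 22 at 130 — need 900 more.
Source 1 at 170: take 900 of its 2500 — requirement met.
Source 15, Source 10: unused.
Cost = 900×40 + 1100×50 + 1400×100 + 1800×130 + 900×170 = 618000.

618000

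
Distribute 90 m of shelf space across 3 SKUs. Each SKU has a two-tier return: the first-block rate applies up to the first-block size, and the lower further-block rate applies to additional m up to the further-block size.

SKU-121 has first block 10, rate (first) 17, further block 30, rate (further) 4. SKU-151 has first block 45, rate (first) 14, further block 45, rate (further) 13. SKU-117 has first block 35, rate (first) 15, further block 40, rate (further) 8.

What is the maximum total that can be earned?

1325

Treat each block as its own option and order by rate: SKU-121/first 17 > SKU-117/first 15 > SKU-151/first 14 > SKU-151/second 13 > SKU-117/second 8 > SKU-121/second 4.
SKU-121 first at 17: fill all 10 — 80 left.
SKU-117/first (15): +35 — 45 left.
SKU-151 first at 14: fill all 45 — 0 left.
Total = 17×10 + 15×35 + 14×45 = 1325.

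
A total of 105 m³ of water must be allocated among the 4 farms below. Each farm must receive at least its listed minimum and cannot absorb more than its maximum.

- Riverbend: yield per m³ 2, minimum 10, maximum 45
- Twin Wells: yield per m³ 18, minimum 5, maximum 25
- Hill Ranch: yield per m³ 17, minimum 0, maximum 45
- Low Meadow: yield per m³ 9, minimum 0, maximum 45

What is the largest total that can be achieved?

1460

Meeting every minimum uses 10+5+0+0 = 15 m³, leaving 90.
Highest yield per m³ first: Twin Wells 18 > Hill Ranch 17 > Low Meadow 9 > Riverbend 2.
Give Twin Wells 20 more to hit its cap of 25 ; 70 left.
Give Hill Ranch 45 more to hit its cap of 45 ; 25 left.
Low Meadow: +25 (room for 45) → 25. Pool exhausted.
Total = 2×10 + 18×25 + 17×45 + 9×25 = 1460.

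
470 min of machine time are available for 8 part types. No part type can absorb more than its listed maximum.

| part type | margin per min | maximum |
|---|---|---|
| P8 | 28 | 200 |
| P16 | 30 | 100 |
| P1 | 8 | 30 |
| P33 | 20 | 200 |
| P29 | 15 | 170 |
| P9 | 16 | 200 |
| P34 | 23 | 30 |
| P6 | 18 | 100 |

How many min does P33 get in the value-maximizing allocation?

140

Rank by margin per min: P16 30 > P8 28 > P34 23 > P33 20 > P6 18 > P9 16 > P29 15 > P1 8.
P16 takes 100 to reach its cap of 100 → 370 left.
P8 takes 200 to reach its cap of 200 → 170 left.
P34: +30 to 30 (cap) → 140 left.
Only 140 left; P33 takes them to reach 140.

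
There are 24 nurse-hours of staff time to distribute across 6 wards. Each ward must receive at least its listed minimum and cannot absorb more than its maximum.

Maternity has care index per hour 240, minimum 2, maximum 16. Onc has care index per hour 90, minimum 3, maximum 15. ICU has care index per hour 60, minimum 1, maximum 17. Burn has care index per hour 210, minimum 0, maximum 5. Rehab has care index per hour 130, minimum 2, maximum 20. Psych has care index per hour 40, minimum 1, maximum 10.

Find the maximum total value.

4680

Meeting every minimum uses 2+3+1+0+2+1 = 9 nurse-hours, leaving 15.
Rank by care index per hour: Maternity 240 > Burn 210 > Rehab 130 > Onc 90 > ICU 60 > Psych 40.
Give Maternity 14 more to hit its cap of 16 — 1 left.
Only 1 left; Burn takes them to reach 1.
Total = 240×16 + 90×3 + 60×1 + 210×1 + 130×2 + 40×1 = 4680.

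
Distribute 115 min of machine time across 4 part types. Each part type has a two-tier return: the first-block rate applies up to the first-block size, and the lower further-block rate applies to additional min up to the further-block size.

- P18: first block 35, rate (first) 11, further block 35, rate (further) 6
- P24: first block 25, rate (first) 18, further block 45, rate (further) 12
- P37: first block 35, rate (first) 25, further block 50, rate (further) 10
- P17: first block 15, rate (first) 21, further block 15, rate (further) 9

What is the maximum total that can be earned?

Rank every tier by rate: P37/first 25 > P17/first 21 > P24/first 18 > P24/second 12 > P18/first 11 > P37/second 10 > P17/second 9 > P18/second 6.
P37 first at 25: fill all 35 ; 80 left.
P17 first at 21: fill all 15 ; 65 left.
P24/first (18): +25 ; 40 left.
P24 second at 12: only 40 left, fill 40.
Total = 25×35 + 21×15 + 18×25 + 12×40 = 2120.

2120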